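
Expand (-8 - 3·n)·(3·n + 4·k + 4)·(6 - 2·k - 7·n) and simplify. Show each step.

8·n + 224·k·n + 198·n^2 - 128·k + 64·k^2 - 192 + 102·k·n^2 + 63·n^3 + 24·k^2·n

(-8 - 3·n)·(3·n + 4·k + 4)·(6 - 2·k - 7·n)
= (-24·n - 32·k - 32 - 9·n^2 - 12·k·n - 12·n)·(6 - 2·k - 7·n)    [distributive law]
= (-36·n - 32·k - 32 - 9·n^2 - 12·k·n)·(6 - 2·k - 7·n)    [combine like terms]
= -216·n + 72·k·n + 252·n^2 - 192·k + 64·k^2 + 224·k·n - 192 + 64·k + 224·n - 54·n^2 + 18·k·n^2 + 63·n^3 - 72·k·n + 24·k^2·n + 84·k·n^2    [distributive law]
= 8·n + 224·k·n + 198·n^2 - 128·k + 64·k^2 - 192 + 102·k·n^2 + 63·n^3 + 24·k^2·n    [combine like terms]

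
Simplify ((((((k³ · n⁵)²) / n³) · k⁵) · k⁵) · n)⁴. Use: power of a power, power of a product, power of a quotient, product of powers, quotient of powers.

k⁶⁴n³²

((((((k³ · n⁵)²) / n³) · k⁵) · k⁵) · n)⁴
= ((((((k³ · n⁵)²) / n³) · k⁵) · k⁵)⁴) · (n⁴)    [power of a product]
= ((((((k³ · n⁵)²) / n³) · k⁵)⁴) · ((k⁵)⁴)) · (n⁴)    [power of a product]
= ((((((k³ · n⁵)²) / n³)⁴) · ((k⁵)⁴)) · ((k⁵)⁴)) · (n⁴)    [power of a product]
= ((((((k³ · n⁵)²)⁴) / ((n³)⁴)) · ((k⁵)⁴)) · ((k⁵)⁴)) · (n⁴)    [power of a quotient]
= (((((k³ · n⁵)⁸) / ((n³)⁴)) · ((k⁵)⁴)) · ((k⁵)⁴)) · (n⁴)    [power of a power]
= ((((((k³)⁸) · ((n⁵)⁸)) / ((n³)⁴)) · ((k⁵)⁴)) · ((k⁵)⁴)) · (n⁴)    [power of a product]
= ((((k²⁴ · ((n⁵)⁸)) / ((n³)⁴)) · ((k⁵)⁴)) · ((k⁵)⁴)) · (n⁴)    [power of a power]
= ((((k²⁴ · n⁴⁰) / ((n³)⁴)) · ((k⁵)⁴)) · ((k⁵)⁴)) · (n⁴)    [power of a power]
= ((((k²⁴ · n⁴⁰) / n¹²) · ((k⁵)⁴)) · ((k⁵)⁴)) · (n⁴)    [power of a power]
= ((((k²⁴ · n⁴⁰) / n¹²) · k²⁰) · ((k⁵)⁴)) · (n⁴)    [power of a power]
= ((((k²⁴ · n⁴⁰) / n¹²) · k²⁰) · k²⁰) · (n⁴)    [power of a power]
= k⁶⁴n³²    [quotient of powers; product of powers]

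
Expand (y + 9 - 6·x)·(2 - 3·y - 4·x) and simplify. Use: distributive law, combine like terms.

(y + 9 - 6·x)·(2 - 3·y - 4·x)
= 2·y - 3·y^2 - 4·x·y + 18 - 27·y - 36·x - 12·x + 18·x·y + 24·x^2    [distributive law]
= -25·y - 3·y^2 + 14·x·y + 18 - 48·x + 24·x^2    [combine like terms]

-25·y - 3·y^2 + 14·x·y + 18 - 48·x + 24·x^2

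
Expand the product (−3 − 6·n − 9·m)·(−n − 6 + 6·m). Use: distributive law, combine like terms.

(−3 − 6·n − 9·m)·(−n − 6 + 6·m)
= 3·n + 18 − 18·m + 6·n² + 36·n − 36·m·n + 9·m·n + 54·m − 54·m²    [distributive law]
= 39·n + 18 + 36·m + 6·n² − 27·m·n − 54·m²    [combine like terms]

39·n + 18 + 36·m + 6·n² − 27·m·n − 54·m²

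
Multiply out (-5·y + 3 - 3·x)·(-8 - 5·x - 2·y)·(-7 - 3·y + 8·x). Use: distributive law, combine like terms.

-166·y - 172·y^2 + 28·x·y - 13·x·y^2 + 203·x^2·y - 30·y^3 + 168 - 255·x - 33·x^2 + 120·x^3

(-5·y + 3 - 3·x)·(-8 - 5·x - 2·y)·(-7 - 3·y + 8·x)
= (40·y + 25·x·y + 10·y^2 - 24 - 15·x - 6·y + 24·x + 15·x^2 + 6·x·y)·(-7 - 3·y + 8·x)    [distributive law]
= (34·y + 31·x·y + 10·y^2 - 24 + 9·x + 15·x^2)·(-7 - 3·y + 8·x)    [combine like terms]
= -238·y - 102·y^2 + 272·x·y - 217·x·y - 93·x·y^2 + 248·x^2·y - 70·y^2 - 30·y^3 + 80·x·y^2 + 168 + 72·y - 192·x - 63·x - 27·x·y + 72·x^2 - 105·x^2 - 45·x^2·y + 120·x^3    [distributive law]
= -166·y - 172·y^2 + 28·x·y - 13·x·y^2 + 203·x^2·y - 30·y^3 + 168 - 255·x - 33·x^2 + 120·x^3    [combine like terms]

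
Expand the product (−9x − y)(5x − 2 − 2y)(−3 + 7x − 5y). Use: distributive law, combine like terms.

261x^2 − 315x^3 + 316x^2y − 54x − 115xy − 51xy^2 − 6y − 16y^2 − 10y^3

(−9x − y)(5x − 2 − 2y)(−3 + 7x − 5y)
= (−45x^2 + 18x + 18xy − 5xy + 2y + 2y^2)(−3 + 7x − 5y)    [distributive law]
= (−45x^2 + 18x + 13xy + 2y + 2y^2)(−3 + 7x − 5y)    [combine like terms]
= 135x^2 − 315x^3 + 225x^2y − 54x + 126x^2 − 90xy − 39xy + 91x^2y − 65xy^2 − 6y + 14xy − 10y^2 − 6y^2 + 14xy^2 − 10y^3    [distributive law]
= 261x^2 − 315x^3 + 316x^2y − 54x − 115xy − 51xy^2 − 6y − 16y^2 − 10y^3    [combine like terms]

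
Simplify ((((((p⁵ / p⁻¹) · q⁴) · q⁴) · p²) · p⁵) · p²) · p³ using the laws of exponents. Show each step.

p¹⁸·q⁸

((((((p⁵ / p⁻¹) · q⁴) · q⁴) · p²) · p⁵) · p²) · p³
= (((((p⁶ · q⁴) · q⁴) · p²) · p⁵) · p²) · p³    [quotient of powers]
= p¹⁸·q⁸    [product of powers]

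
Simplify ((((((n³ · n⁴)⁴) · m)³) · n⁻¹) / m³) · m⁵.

((((((n³ · n⁴)⁴) · m)³) · n⁻¹) / m³) · m⁵
= ((((((n³ · n⁴)⁴)³) · (m³)) · n⁻¹) / m³) · m⁵    [power of a product]
= (((((n³ · n⁴)¹²) · (m³)) · n⁻¹) / m³) · m⁵    [power of a power]
= ((((((n³)¹²) · ((n⁴)¹²)) · (m³)) · n⁻¹) / m³) · m⁵    [power of a product]
= ((((n³⁶ · ((n⁴)¹²)) · (m³)) · n⁻¹) / m³) · m⁵    [power of a power]
= ((((n³⁶ · n⁴⁸) · (m³)) · n⁻¹) / m³) · m⁵    [power of a power]
= (((n⁸⁴ · (m³)) · n⁻¹) / m³) · m⁵    [product of powers]
= m⁵n⁸³    [quotient of powers; product of powers]

m⁵n⁸³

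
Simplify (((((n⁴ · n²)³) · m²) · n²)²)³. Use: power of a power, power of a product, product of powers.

(((((n⁴ · n²)³) · m²) · n²)²)³
= ((((n⁴ · n²)³) · m²) · n²)⁶    [power of a power]
= ((((n⁴ · n²)³) · m²)⁶) · ((n²)⁶)    [power of a product]
= ((((n⁴ · n²)³)⁶) · ((m²)⁶)) · ((n²)⁶)    [power of a product]
= (((n⁴ · n²)¹⁸) · ((m²)⁶)) · ((n²)⁶)    [power of a power]
= ((((n⁴)¹⁸) · ((n²)¹⁸)) · ((m²)⁶)) · ((n²)⁶)    [power of a product]
= ((n⁷² · ((n²)¹⁸)) · ((m²)⁶)) · ((n²)⁶)    [power of a power]
= ((n⁷² · n³⁶) · ((m²)⁶)) · ((n²)⁶)    [power of a power]
= (n¹⁰⁸ · ((m²)⁶)) · ((n²)⁶)    [product of powers]
= (n¹⁰⁸ · m¹²) · ((n²)⁶)    [power of a power]
= (n¹⁰⁸ · m¹²) · n¹²    [power of a power]
= m¹²n¹²⁰    [product of powers]

m¹²n¹²⁰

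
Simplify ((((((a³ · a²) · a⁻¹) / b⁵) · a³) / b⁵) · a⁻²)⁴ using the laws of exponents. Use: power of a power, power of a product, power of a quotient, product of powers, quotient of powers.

((((((a³ · a²) · a⁻¹) / b⁵) · a³) / b⁵) · a⁻²)⁴
= ((((((a³ · a²) · a⁻¹) / b⁵) · a³) / b⁵)⁴) · ((a⁻²)⁴)    [power of a product]
= ((((((a³ · a²) · a⁻¹) / b⁵) · a³)⁴) / ((b⁵)⁴)) · ((a⁻²)⁴)    [power of a quotient]
= ((((((a³ · a²) · a⁻¹) / b⁵)⁴) · ((a³)⁴)) / ((b⁵)⁴)) · ((a⁻²)⁴)    [power of a product]
= ((((((a³ · a²) · a⁻¹)⁴) / ((b⁵)⁴)) · ((a³)⁴)) / ((b⁵)⁴)) · ((a⁻²)⁴)    [power of a quotient]
= ((((((a³ · a²)⁴) · ((a⁻¹)⁴)) / ((b⁵)⁴)) · ((a³)⁴)) / ((b⁵)⁴)) · ((a⁻²)⁴)    [power of a product]
= (((((((a³)⁴) · ((a²)⁴)) · ((a⁻¹)⁴)) / ((b⁵)⁴)) · ((a³)⁴)) / ((b⁵)⁴)) · ((a⁻²)⁴)    [power of a product]
= (((((a¹² · ((a²)⁴)) · ((a⁻¹)⁴)) / ((b⁵)⁴)) · ((a³)⁴)) / ((b⁵)⁴)) · ((a⁻²)⁴)    [power of a power]
= (((((a¹² · a⁸) · ((a⁻¹)⁴)) / ((b⁵)⁴)) · ((a³)⁴)) / ((b⁵)⁴)) · ((a⁻²)⁴)    [power of a power]
= ((((a²⁰ · ((a⁻¹)⁴)) / ((b⁵)⁴)) · ((a³)⁴)) / ((b⁵)⁴)) · ((a⁻²)⁴)    [product of powers]
= ((((a²⁰ · a⁻⁴) / ((b⁵)⁴)) · ((a³)⁴)) / ((b⁵)⁴)) · ((a⁻²)⁴)    [power of a power]
= (((a¹⁶ / ((b⁵)⁴)) · ((a³)⁴)) / ((b⁵)⁴)) · ((a⁻²)⁴)    [product of powers]
= (((a¹⁶ / b²⁰) · ((a³)⁴)) / ((b⁵)⁴)) · ((a⁻²)⁴)    [power of a power]
= (((a¹⁶ / b²⁰) · a¹²) / ((b⁵)⁴)) · ((a⁻²)⁴)    [power of a power]
= (((a¹⁶ / b²⁰) · a¹²) / b²⁰) · ((a⁻²)⁴)    [power of a power]
= (((a¹⁶ / b²⁰) · a¹²) / b²⁰) · a⁻⁸    [power of a power]
= a²⁰·b⁻⁴⁰    [quotient of powers; product of powers]

a²⁰·b⁻⁴⁰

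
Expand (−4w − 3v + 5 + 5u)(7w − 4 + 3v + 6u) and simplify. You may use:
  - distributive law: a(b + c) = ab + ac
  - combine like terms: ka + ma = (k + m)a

(−4w − 3v + 5 + 5u)(7w − 4 + 3v + 6u)
= −28w² + 16w − 12vw − 24uw − 21vw + 12v − 9v² − 18uv + 35w − 20 + 15v + 30u + 35uw − 20u + 15uv + 30u²    [distributive law]
= −28w² + 51w − 33vw + 11uw + 27v − 9v² − 3uv − 20 + 10u + 30u²    [combine like terms]

−28w² + 51w − 33vw + 11uw + 27v − 9v² − 3uv − 20 + 10u + 30u²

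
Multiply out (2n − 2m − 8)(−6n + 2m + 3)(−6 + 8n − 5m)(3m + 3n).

(2n − 2m − 8)(−6n + 2m + 3)(−6 + 8n − 5m)(3m + 3n)
= (−12n^2 + 4mn + 6n + 12mn − 4m^2 − 6m + 48n − 16m − 24)(−6 + 8n − 5m)(3m + 3n)    [distributive law]
= (−12n^2 + 16mn + 54n − 4m^2 − 22m − 24)(−6 + 8n − 5m)(3m + 3n)    [combine like terms]
= (72n^2 − 96n^3 + 60mn^2 − 96mn + 128mn^2 − 80m^2n − 324n + 432n^2 − 270mn + 24m^2 − 32m^2n + 20m^3 + 132m − 176mn + 110m^2 + 144 − 192n + 120m)(3m + 3n)    [distributive law]
= (504n^2 − 96n^3 + 188mn^2 − 542mn − 112m^2n − 516n + 134m^2 + 20m^3 + 252m + 144)(3m + 3n)    [combine like terms]
= 1512mn^2 + 1512n^3 − 288mn^3 − 288n^4 + 564m^2n^2 + 564mn^3 − 1626m^2n − 1626mn^2 − 336m^3n − 336m^2n^2 − 1548mn − 1548n^2 + 402m^3 + 402m^2n + 60m^4 + 60m^3n + 756m^2 + 756mn + 432m + 432n    [distributive law]
= −114mn^2 + 1512n^3 + 276mn^3 − 288n^4 + 228m^2n^2 − 1224m^2n − 276m^3n − 792mn − 1548n^2 + 402m^3 + 60m^4 + 756m^2 + 432m + 432n    [combine like terms]

−114mn^2 + 1512n^3 + 276mn^3 − 288n^4 + 228m^2n^2 − 1224m^2n − 276m^3n − 792mn − 1548n^2 + 402m^3 + 60m^4 + 756m^2 + 432m + 432n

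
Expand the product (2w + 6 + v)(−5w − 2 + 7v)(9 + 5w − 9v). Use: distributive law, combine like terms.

(2w + 6 + v)(−5w − 2 + 7v)(9 + 5w − 9v)
= (−10w^2 − 4w + 14vw − 30w − 12 + 42v − 5vw − 2v + 7v^2)(9 + 5w − 9v)    [distributive law]
= (−10w^2 − 34w + 9vw − 12 + 40v + 7v^2)(9 + 5w − 9v)    [combine like terms]
= −90w^2 − 50w^3 + 90vw^2 − 306w − 170w^2 + 306vw + 81vw + 45vw^2 − 81v^2w − 108 − 60w + 108v + 360v + 200vw − 360v^2 + 63v^2 + 35v^2w − 63v^3    [distributive law]
= −260w^2 − 50w^3 + 135vw^2 − 366w + 587vw − 46v^2w − 108 + 468v − 297v^2 − 63v^3    [combine like terms]

−260w^2 − 50w^3 + 135vw^2 − 366w + 587vw − 46v^2w − 108 + 468v − 297v^2 − 63v^3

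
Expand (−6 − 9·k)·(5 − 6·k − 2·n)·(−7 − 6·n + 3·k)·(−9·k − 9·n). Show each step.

(−6 − 9·k)·(5 − 6·k − 2·n)·(−7 − 6·n + 3·k)·(−9·k − 9·n)
= (−30 + 36·k + 12·n − 45·k + 54·k^2 + 18·k·n)·(−7 − 6·n + 3·k)·(−9·k − 9·n)    [distributive law]
= (−30 − 9·k + 12·n + 54·k^2 + 18·k·n)·(−7 − 6·n + 3·k)·(−9·k − 9·n)    [combine like terms]
= (210 + 180·n − 90·k + 63·k + 54·k·n − 27·k^2 − 84·n − 72·n^2 + 36·k·n − 378·k^2 − 324·k^2·n + 162·k^3 − 126·k·n − 108·k·n^2 + 54·k^2·n)·(−9·k − 9·n)    [distributive law]
= (210 + 96·n − 27·k − 36·k·n − 405·k^2 − 72·n^2 − 270·k^2·n + 162·k^3 − 108·k·n^2)·(−9·k − 9·n)    [combine like terms]
= −1890·k − 1890·n − 864·k·n − 864·n^2 + 243·k^2 + 243·k·n + 324·k^2·n + 324·k·n^2 + 3645·k^3 + 3645·k^2·n + 648·k·n^2 + 648·n^3 + 2430·k^3·n + 2430·k^2·n^2 − 1458·k^4 − 1458·k^3·n + 972·k^2·n^2 + 972·k·n^3    [distributive law]
= −1890·k − 1890·n − 621·k·n − 864·n^2 + 243·k^2 + 3969·k^2·n + 972·k·n^2 + 3645·k^3 + 648·n^3 + 972·k^3·n + 3402·k^2·n^2 − 1458·k^4 + 972·k·n^3    [combine like terms]

−1890·k − 1890·n − 621·k·n − 864·n^2 + 243·k^2 + 3969·k^2·n + 972·k·n^2 + 3645·k^3 + 648·n^3 + 972·k^3·n + 3402·k^2·n^2 − 1458·k^4 + 972·k·n^3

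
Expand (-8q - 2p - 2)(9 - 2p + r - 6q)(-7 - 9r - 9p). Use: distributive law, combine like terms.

(-8q - 2p - 2)(9 - 2p + r - 6q)(-7 - 9r - 9p)
= (-72q + 16pq - 8qr + 48q^2 - 18p + 4p^2 - 2pr + 12pq - 18 + 4p - 2r + 12q)(-7 - 9r - 9p)    [distributive law]
= (-60q + 28pq - 8qr + 48q^2 - 14p + 4p^2 - 2pr - 18 - 2r)(-7 - 9r - 9p)    [combine like terms]
= 420q + 540qr + 540pq - 196pq - 252pqr - 252p^2q + 56qr + 72qr^2 + 72pqr - 336q^2 - 432q^2r - 432pq^2 + 98p + 126pr + 126p^2 - 28p^2 - 36p^2r - 36p^3 + 14pr + 18pr^2 + 18p^2r + 126 + 162r + 162p + 14r + 18r^2 + 18pr    [distributive law]
= 420q + 596qr + 344pq - 180pqr - 252p^2q + 72qr^2 - 336q^2 - 432q^2r - 432pq^2 + 260p + 158pr + 98p^2 - 18p^2r - 36p^3 + 18pr^2 + 126 + 176r + 18r^2    [combine like terms]

420q + 596qr + 344pq - 180pqr - 252p^2q + 72qr^2 - 336q^2 - 432q^2r - 432pq^2 + 260p + 158pr + 98p^2 - 18p^2r - 36p^3 + 18pr^2 + 126 + 176r + 18r^2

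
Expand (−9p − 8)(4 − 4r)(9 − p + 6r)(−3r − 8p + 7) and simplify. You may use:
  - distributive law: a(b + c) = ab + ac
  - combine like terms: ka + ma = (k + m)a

(−9p − 8)(4 − 4r)(9 − p + 6r)(−3r − 8p + 7)
= (−36p + 36pr − 32 + 32r)(9 − p + 6r)(−3r − 8p + 7)    [distributive law]
= (−324p + 36p^2 − 216pr + 324pr − 36p^2r + 216pr^2 − 288 + 32p − 192r + 288r − 32pr + 192r^2)(−3r − 8p + 7)    [distributive law]
= (−292p + 36p^2 + 76pr − 36p^2r + 216pr^2 − 288 + 96r + 192r^2)(−3r − 8p + 7)    [combine like terms]
= 876pr + 2336p^2 − 2044p − 108p^2r − 288p^3 + 252p^2 − 228pr^2 − 608p^2r + 532pr + 108p^2r^2 + 288p^3r − 252p^2r − 648pr^3 − 1728p^2r^2 + 1512pr^2 + 864r + 2304p − 2016 − 288r^2 − 768pr + 672r − 576r^3 − 1536pr^2 + 1344r^2    [distributive law]
= 640pr + 2588p^2 + 260p − 968p^2r − 288p^3 − 252pr^2 − 1620p^2r^2 + 288p^3r − 648pr^3 + 1536r − 2016 + 1056r^2 − 576r^3    [combine like terms]

640pr + 2588p^2 + 260p − 968p^2r − 288p^3 − 252pr^2 − 1620p^2r^2 + 288p^3r − 648pr^3 + 1536r − 2016 + 1056r^2 − 576r^3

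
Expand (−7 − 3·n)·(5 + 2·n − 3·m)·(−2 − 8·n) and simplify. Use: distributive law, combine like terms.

70 + 338·n + 244·n^2 − 42·m − 186·m·n + 48·n^3 − 72·m·n^2

(−7 − 3·n)·(5 + 2·n − 3·m)·(−2 − 8·n)
= (−35 − 14·n + 21·m − 15·n − 6·n^2 + 9·m·n)·(−2 − 8·n)    [distributive law]
= (−35 − 29·n + 21·m − 6·n^2 + 9·m·n)·(−2 − 8·n)    [combine like terms]
= 70 + 280·n + 58·n + 232·n^2 − 42·m − 168·m·n + 12·n^2 + 48·n^3 − 18·m·n − 72·m·n^2    [distributive law]
= 70 + 338·n + 244·n^2 − 42·m − 186·m·n + 48·n^3 − 72·m·n^2    [combine like terms]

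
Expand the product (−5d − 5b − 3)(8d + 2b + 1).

(−5d − 5b − 3)(8d + 2b + 1)
= −40d^2 − 10bd − 5d − 40bd − 10b^2 − 5b − 24d − 6b − 3    [distributive law]
= −40d^2 − 50bd − 29d − 10b^2 − 11b − 3    [combine like terms]

−40d^2 − 50bd − 29d − 10b^2 − 11b − 3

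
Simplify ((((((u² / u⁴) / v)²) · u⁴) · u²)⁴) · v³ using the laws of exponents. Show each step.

((((((u² / u⁴) / v)²) · u⁴) · u²)⁴) · v³
= ((((((u² / u⁴) / v)²) · u⁴)⁴) · ((u²)⁴)) · v³    [power of a product]
= ((((((u² / u⁴) / v)²)⁴) · ((u⁴)⁴)) · ((u²)⁴)) · v³    [power of a product]
= (((((u² / u⁴) / v)⁸) · ((u⁴)⁴)) · ((u²)⁴)) · v³    [power of a power]
= (((((u² / u⁴)⁸) / (v⁸)) · ((u⁴)⁴)) · ((u²)⁴)) · v³    [power of a quotient]
= ((((((u²)⁸) / ((u⁴)⁸)) / (v⁸)) · ((u⁴)⁴)) · ((u²)⁴)) · v³    [power of a quotient]
= ((((u¹⁶ / ((u⁴)⁸)) / (v⁸)) · ((u⁴)⁴)) · ((u²)⁴)) · v³    [power of a power]
= ((((u¹⁶ / u³²) / (v⁸)) · ((u⁴)⁴)) · ((u²)⁴)) · v³    [power of a power]
= (((u⁻¹⁶ / (v⁸)) · ((u⁴)⁴)) · ((u²)⁴)) · v³    [quotient of powers]
= (((u⁻¹⁶ / v⁸) · u¹⁶) · ((u²)⁴)) · v³    [power of a power]
= (((u⁻¹⁶ / v⁸) · u¹⁶) · u⁸) · v³    [power of a power]
= u⁸·v⁻⁵    [quotient of powers; product of powers]

u⁸·v⁻⁵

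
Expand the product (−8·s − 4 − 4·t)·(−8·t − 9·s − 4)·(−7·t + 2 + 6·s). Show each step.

−508·s·t^2 + 12·s·t + 96·s^2·t + 552·s^2 + 432·s^3 + 232·s − 272·t^2 − 16·t + 32 − 224·t^3

(−8·s − 4 − 4·t)·(−8·t − 9·s − 4)·(−7·t + 2 + 6·s)
= (64·s·t + 72·s^2 + 32·s + 32·t + 36·s + 16 + 32·t^2 + 36·s·t + 16·t)·(−7·t + 2 + 6·s)    [distributive law]
= (100·s·t + 72·s^2 + 68·s + 48·t + 16 + 32·t^2)·(−7·t + 2 + 6·s)    [combine like terms]
= −700·s·t^2 + 200·s·t + 600·s^2·t − 504·s^2·t + 144·s^2 + 432·s^3 − 476·s·t + 136·s + 408·s^2 − 336·t^2 + 96·t + 288·s·t − 112·t + 32 + 96·s − 224·t^3 + 64·t^2 + 192·s·t^2    [distributive law]
= −508·s·t^2 + 12·s·t + 96·s^2·t + 552·s^2 + 432·s^3 + 232·s − 272·t^2 − 16·t + 32 − 224·t^3    [combine like terms]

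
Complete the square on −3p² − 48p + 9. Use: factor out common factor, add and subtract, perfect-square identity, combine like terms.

−3p² − 48p + 9
= −3(p² + 16p) + 9    [factor out -3 from the p-terms]
= −3(p² + 16p + 64 − 64) + 9    [add and subtract 64 inside the bracket]
= −3(p + 8)² + 192 + 9    [perfect-square identity]
= −3(p + 8)² + 201    [combine constants]

−3(p + 8)² + 201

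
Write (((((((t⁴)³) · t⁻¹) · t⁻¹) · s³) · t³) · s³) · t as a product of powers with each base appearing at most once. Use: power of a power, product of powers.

s⁶t¹⁴

(((((((t⁴)³) · t⁻¹) · t⁻¹) · s³) · t³) · s³) · t
= (((((t¹² · t⁻¹) · t⁻¹) · s³) · t³) · s³) · t    [power of a power]
= ((((t¹¹ · t⁻¹) · s³) · t³) · s³) · t    [product of powers]
= (((t¹⁰ · s³) · t³) · s³) · t    [product of powers]
= s⁶t¹⁴    [product of powers]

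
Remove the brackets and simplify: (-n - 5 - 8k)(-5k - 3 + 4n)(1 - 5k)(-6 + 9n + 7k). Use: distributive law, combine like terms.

-701kn + 374kn² - 2249k²n + 1355k²n² - 855k³n + 237n - 129n² - 36n³ + 180kn³ + 261k + 1048k² - 235k³ - 90 - 1400k⁴

(-n - 5 - 8k)(-5k - 3 + 4n)(1 - 5k)(-6 + 9n + 7k)
= (5kn + 3n - 4n² + 25k + 15 - 20n + 40k² + 24k - 32kn)(1 - 5k)(-6 + 9n + 7k)    [distributive law]
= (-27kn - 17n - 4n² + 49k + 15 + 40k²)(1 - 5k)(-6 + 9n + 7k)    [combine like terms]
= (-27kn + 135k²n - 17n + 85kn - 4n² + 20kn² + 49k - 245k² + 15 - 75k + 40k² - 200k³)(-6 + 9n + 7k)    [distributive law]
= (58kn + 135k²n - 17n - 4n² + 20kn² - 26k - 205k² + 15 - 200k³)(-6 + 9n + 7k)    [combine like terms]
= -348kn + 522kn² + 406k²n - 810k²n + 1215k²n² + 945k³n + 102n - 153n² - 119kn + 24n² - 36n³ - 28kn² - 120kn² + 180kn³ + 140k²n² + 156k - 234kn - 182k² + 1230k² - 1845k²n - 1435k³ - 90 + 135n + 105k + 1200k³ - 1800k³n - 1400k⁴    [distributive law]
= -701kn + 374kn² - 2249k²n + 1355k²n² - 855k³n + 237n - 129n² - 36n³ + 180kn³ + 261k + 1048k² - 235k³ - 90 - 1400k⁴    [combine like terms]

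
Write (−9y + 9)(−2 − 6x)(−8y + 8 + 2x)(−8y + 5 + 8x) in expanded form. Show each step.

(−9y + 9)(−2 − 6x)(−8y + 8 + 2x)(−8y + 5 + 8x)
= (18y + 54xy − 18 − 54x)(−8y + 8 + 2x)(−8y + 5 + 8x)    [distributive law]
= (−144y^2 + 144y + 36xy − 432xy^2 + 432xy + 108x^2y + 144y − 144 − 36x + 432xy − 432x − 108x^2)(−8y + 5 + 8x)    [distributive law]
= (−144y^2 + 288y + 900xy − 432xy^2 + 108x^2y − 144 − 468x − 108x^2)(−8y + 5 + 8x)    [combine like terms]
= 1152y^3 − 720y^2 − 1152xy^2 − 2304y^2 + 1440y + 2304xy − 7200xy^2 + 4500xy + 7200x^2y + 3456xy^3 − 2160xy^2 − 3456x^2y^2 − 864x^2y^2 + 540x^2y + 864x^3y + 1152y − 720 − 1152x + 3744xy − 2340x − 3744x^2 + 864x^2y − 540x^2 − 864x^3    [distributive law]
= 1152y^3 − 3024y^2 − 10512xy^2 + 2592y + 10548xy + 8604x^2y + 3456xy^3 − 4320x^2y^2 + 864x^3y − 720 − 3492x − 4284x^2 − 864x^3    [combine like terms]

1152y^3 − 3024y^2 − 10512xy^2 + 2592y + 10548xy + 8604x^2y + 3456xy^3 − 4320x^2y^2 + 864x^3y − 720 − 3492x − 4284x^2 − 864x^3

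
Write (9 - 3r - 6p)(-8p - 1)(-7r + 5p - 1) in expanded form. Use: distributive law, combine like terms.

(9 - 3r - 6p)(-8p - 1)(-7r + 5p - 1)
= (-72p - 9 + 24pr + 3r + 48p² + 6p)(-7r + 5p - 1)    [distributive law]
= (-66p - 9 + 24pr + 3r + 48p²)(-7r + 5p - 1)    [combine like terms]
= 462pr - 330p² + 66p + 63r - 45p + 9 - 168pr² + 120p²r - 24pr - 21r² + 15pr - 3r - 336p²r + 240p³ - 48p²    [distributive law]
= 453pr - 378p² + 21p + 60r + 9 - 168pr² - 216p²r - 21r² + 240p³    [combine like terms]

453pr - 378p² + 21p + 60r + 9 - 168pr² - 216p²r - 21r² + 240p³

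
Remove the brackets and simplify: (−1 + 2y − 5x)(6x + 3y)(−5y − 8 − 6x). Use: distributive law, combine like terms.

(−1 + 2y − 5x)(6x + 3y)(−5y − 8 − 6x)
= (−6x − 3y + 12xy + 6y^2 − 30x^2 − 15xy)(−5y − 8 − 6x)    [distributive law]
= (−6x − 3y − 3xy + 6y^2 − 30x^2)(−5y − 8 − 6x)    [combine like terms]
= 30xy + 48x + 36x^2 + 15y^2 + 24y + 18xy + 15xy^2 + 24xy + 18x^2y − 30y^3 − 48y^2 − 36xy^2 + 150x^2y + 240x^2 + 180x^3    [distributive law]
= 72xy + 48x + 276x^2 − 33y^2 + 24y − 21xy^2 + 168x^2y − 30y^3 + 180x^3    [combine like terms]

72xy + 48x + 276x^2 − 33y^2 + 24y − 21xy^2 + 168x^2y − 30y^3 + 180x^3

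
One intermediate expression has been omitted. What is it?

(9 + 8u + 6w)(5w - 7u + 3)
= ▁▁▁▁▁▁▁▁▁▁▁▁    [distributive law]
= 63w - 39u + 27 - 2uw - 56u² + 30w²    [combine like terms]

By distributive law:

45w - 63u + 27 + 40uw - 56u² + 24u + 30w² - 42uw + 18w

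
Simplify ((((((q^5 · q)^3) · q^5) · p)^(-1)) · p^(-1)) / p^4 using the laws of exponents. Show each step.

p^(-6)·q^(-23)

((((((q^5 · q)^3) · q^5) · p)^(-1)) · p^(-1)) / p^4
= ((((((q^5 · q)^3) · q^5)^(-1)) · (p^(-1))) · p^(-1)) / p^4    [power of a product]
= ((((((q^5 · q)^3)^(-1)) · ((q^5)^(-1))) · (p^(-1))) · p^(-1)) / p^4    [power of a product]
= (((((q^5 · q)^(-3)) · ((q^5)^(-1))) · (p^(-1))) · p^(-1)) / p^4    [power of a power]
= ((((((q^5)^(-3)) · (q^(-3))) · ((q^5)^(-1))) · (p^(-1))) · p^(-1)) / p^4    [power of a product]
= ((((q^(-15) · (q^(-3))) · ((q^5)^(-1))) · (p^(-1))) · p^(-1)) / p^4    [power of a power]
= (((q^(-18) · ((q^5)^(-1))) · (p^(-1))) · p^(-1)) / p^4    [product of powers]
= (((q^(-18) · q^(-5)) · (p^(-1))) · p^(-1)) / p^4    [power of a power]
= ((q^(-23) · (p^(-1))) · p^(-1)) / p^4    [product of powers]
= p^(-6)·q^(-23)    [quotient of powers; product of powers]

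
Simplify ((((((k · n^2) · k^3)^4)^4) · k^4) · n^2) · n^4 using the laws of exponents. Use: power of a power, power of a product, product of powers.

k^68n^38

((((((k · n^2) · k^3)^4)^4) · k^4) · n^2) · n^4
= (((((k · n^2) · k^3)^16) · k^4) · n^2) · n^4    [power of a power]
= (((((k · n^2)^16) · ((k^3)^16)) · k^4) · n^2) · n^4    [power of a product]
= (((((k^16) · ((n^2)^16)) · ((k^3)^16)) · k^4) · n^2) · n^4    [power of a product]
= ((((k^16 · n^32) · ((k^3)^16)) · k^4) · n^2) · n^4    [power of a power]
= ((((k^16 · n^32) · k^48) · k^4) · n^2) · n^4    [power of a power]
= k^68n^38    [product of powers]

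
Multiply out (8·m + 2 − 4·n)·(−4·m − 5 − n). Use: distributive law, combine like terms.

−32·m² − 48·m + 8·m·n − 10 + 18·n + 4·n²

(8·m + 2 − 4·n)·(−4·m − 5 − n)
= −32·m² − 40·m − 8·m·n − 8·m − 10 − 2·n + 16·m·n + 20·n + 4·n²    [distributive law]
= −32·m² − 48·m + 8·m·n − 10 + 18·n + 4·n²    [combine like terms]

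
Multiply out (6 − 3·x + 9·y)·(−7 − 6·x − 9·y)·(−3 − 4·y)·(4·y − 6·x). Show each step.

504·y − 756·x + 2076·y^2 − 2934·x·y − 270·x^2 − 3702·x·y^2 − 1062·x^2·y + 2844·y^3 + 324·x^3 − 936·x^2·y^2 + 432·x^3·y − 1512·x·y^3 + 1296·y^4

(6 − 3·x + 9·y)·(−7 − 6·x − 9·y)·(−3 − 4·y)·(4·y − 6·x)
= (−42 − 36·x − 54·y + 21·x + 18·x^2 + 27·x·y − 63·y − 54·x·y − 81·y^2)·(−3 − 4·y)·(4·y − 6·x)    [distributive law]
= (−42 − 15·x − 117·y + 18·x^2 − 27·x·y − 81·y^2)·(−3 − 4·y)·(4·y − 6·x)    [combine like terms]
= (126 + 168·y + 45·x + 60·x·y + 351·y + 468·y^2 − 54·x^2 − 72·x^2·y + 81·x·y + 108·x·y^2 + 243·y^2 + 324·y^3)·(4·y − 6·x)    [distributive law]
= (126 + 519·y + 45·x + 141·x·y + 711·y^2 − 54·x^2 − 72·x^2·y + 108·x·y^2 + 324·y^3)·(4·y − 6·x)    [combine like terms]
= 504·y − 756·x + 2076·y^2 − 3114·x·y + 180·x·y − 270·x^2 + 564·x·y^2 − 846·x^2·y + 2844·y^3 − 4266·x·y^2 − 216·x^2·y + 324·x^3 − 288·x^2·y^2 + 432·x^3·y + 432·x·y^3 − 648·x^2·y^2 + 1296·y^4 − 1944·x·y^3    [distributive law]
= 504·y − 756·x + 2076·y^2 − 2934·x·y − 270·x^2 − 3702·x·y^2 − 1062·x^2·y + 2844·y^3 + 324·x^3 − 936·x^2·y^2 + 432·x^3·y − 1512·x·y^3 + 1296·y^4    [combine like terms]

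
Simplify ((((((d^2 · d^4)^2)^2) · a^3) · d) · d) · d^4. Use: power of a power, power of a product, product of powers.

a^3·d^30

((((((d^2 · d^4)^2)^2) · a^3) · d) · d) · d^4
= (((((d^2 · d^4)^4) · a^3) · d) · d) · d^4    [power of a power]
= ((((((d^2)^4) · ((d^4)^4)) · a^3) · d) · d) · d^4    [power of a product]
= ((((d^8 · ((d^4)^4)) · a^3) · d) · d) · d^4    [power of a power]
= ((((d^8 · d^16) · a^3) · d) · d) · d^4    [power of a power]
= (((d^24 · a^3) · d) · d) · d^4    [product of powers]
= a^3·d^30    [product of powers]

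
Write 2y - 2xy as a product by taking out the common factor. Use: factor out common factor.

2y(1 - x)

2y - 2xy
= 2(y - xy)    [factor out 2]
= 2y(1 - x)    [factor out y]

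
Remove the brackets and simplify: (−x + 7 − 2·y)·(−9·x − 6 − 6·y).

9·x^2 − 57·x + 24·x·y − 42 − 30·y + 12·y^2

(−x + 7 − 2·y)·(−9·x − 6 − 6·y)
= 9·x^2 + 6·x + 6·x·y − 63·x − 42 − 42·y + 18·x·y + 12·y + 12·y^2    [distributive law]
= 9·x^2 − 57·x + 24·x·y − 42 − 30·y + 12·y^2    [combine like terms]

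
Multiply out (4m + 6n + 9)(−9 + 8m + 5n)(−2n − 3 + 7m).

−339mn − 675m + 156m^2 + 412m^2n + 224m^3 + 74mn^2 − 72n^2 + 189n − 60n^3 + 243

(4m + 6n + 9)(−9 + 8m + 5n)(−2n − 3 + 7m)
= (−36m + 32m^2 + 20mn − 54n + 48mn + 30n^2 − 81 + 72m + 45n)(−2n − 3 + 7m)    [distributive law]
= (36m + 32m^2 + 68mn − 9n + 30n^2 − 81)(−2n − 3 + 7m)    [combine like terms]
= −72mn − 108m + 252m^2 − 64m^2n − 96m^2 + 224m^3 − 136mn^2 − 204mn + 476m^2n + 18n^2 + 27n − 63mn − 60n^3 − 90n^2 + 210mn^2 + 162n + 243 − 567m    [distributive law]
= −339mn − 675m + 156m^2 + 412m^2n + 224m^3 + 74mn^2 − 72n^2 + 189n − 60n^3 + 243    [combine like terms]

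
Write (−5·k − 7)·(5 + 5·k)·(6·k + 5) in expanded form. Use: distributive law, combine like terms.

−485·k² − 510·k − 150·k³ − 175

(−5·k − 7)·(5 + 5·k)·(6·k + 5)
= (−25·k − 25·k² − 35 − 35·k)·(6·k + 5)    [distributive law]
= (−60·k − 25·k² − 35)·(6·k + 5)    [combine like terms]
= −360·k² − 300·k − 150·k³ − 125·k² − 210·k − 175    [distributive law]
= −485·k² − 510·k − 150·k³ − 175    [combine like terms]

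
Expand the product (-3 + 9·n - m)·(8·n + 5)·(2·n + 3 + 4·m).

(-3 + 9·n - m)·(8·n + 5)·(2·n + 3 + 4·m)
= (-24·n - 15 + 72·n^2 + 45·n - 8·m·n - 5·m)·(2·n + 3 + 4·m)    [distributive law]
= (21·n - 15 + 72·n^2 - 8·m·n - 5·m)·(2·n + 3 + 4·m)    [combine like terms]
= 42·n^2 + 63·n + 84·m·n - 30·n - 45 - 60·m + 144·n^3 + 216·n^2 + 288·m·n^2 - 16·m·n^2 - 24·m·n - 32·m^2·n - 10·m·n - 15·m - 20·m^2    [distributive law]
= 258·n^2 + 33·n + 50·m·n - 45 - 75·m + 144·n^3 + 272·m·n^2 - 32·m^2·n - 20·m^2    [combine like terms]

258·n^2 + 33·n + 50·m·n - 45 - 75·m + 144·n^3 + 272·m·n^2 - 32·m^2·n - 20·m^2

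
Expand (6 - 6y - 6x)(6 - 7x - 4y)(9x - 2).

480x - 72 - 786x² - 672xy + 120y + 594x²y + 216xy² - 48y² + 378x³

(6 - 6y - 6x)(6 - 7x - 4y)(9x - 2)
= (36 - 42x - 24y - 36y + 42xy + 24y² - 36x + 42x² + 24xy)(9x - 2)    [distributive law]
= (36 - 78x - 60y + 66xy + 24y² + 42x²)(9x - 2)    [combine like terms]
= 324x - 72 - 702x² + 156x - 540xy + 120y + 594x²y - 132xy + 216xy² - 48y² + 378x³ - 84x²    [distributive law]
= 480x - 72 - 786x² - 672xy + 120y + 594x²y + 216xy² - 48y² + 378x³    [combine like terms]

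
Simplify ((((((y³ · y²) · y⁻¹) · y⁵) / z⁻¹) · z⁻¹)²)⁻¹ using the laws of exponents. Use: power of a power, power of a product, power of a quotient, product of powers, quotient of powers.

((((((y³ · y²) · y⁻¹) · y⁵) / z⁻¹) · z⁻¹)²)⁻¹
= (((((y³ · y²) · y⁻¹) · y⁵) / z⁻¹) · z⁻¹)⁻²    [power of a power]
= (((((y³ · y²) · y⁻¹) · y⁵) / z⁻¹)⁻²) · ((z⁻¹)⁻²)    [power of a product]
= (((((y³ · y²) · y⁻¹) · y⁵)⁻²) / ((z⁻¹)⁻²)) · ((z⁻¹)⁻²)    [power of a quotient]
= (((((y³ · y²) · y⁻¹)⁻²) · ((y⁵)⁻²)) / ((z⁻¹)⁻²)) · ((z⁻¹)⁻²)    [power of a product]
= (((((y³ · y²)⁻²) · ((y⁻¹)⁻²)) · ((y⁵)⁻²)) / ((z⁻¹)⁻²)) · ((z⁻¹)⁻²)    [power of a product]
= ((((((y³)⁻²) · ((y²)⁻²)) · ((y⁻¹)⁻²)) · ((y⁵)⁻²)) / ((z⁻¹)⁻²)) · ((z⁻¹)⁻²)    [power of a product]
= ((((y⁻⁶ · ((y²)⁻²)) · ((y⁻¹)⁻²)) · ((y⁵)⁻²)) / ((z⁻¹)⁻²)) · ((z⁻¹)⁻²)    [power of a power]
= ((((y⁻⁶ · y⁻⁴) · ((y⁻¹)⁻²)) · ((y⁵)⁻²)) / ((z⁻¹)⁻²)) · ((z⁻¹)⁻²)    [power of a power]
= (((y⁻¹⁰ · ((y⁻¹)⁻²)) · ((y⁵)⁻²)) / ((z⁻¹)⁻²)) · ((z⁻¹)⁻²)    [product of powers]
= (((y⁻¹⁰ · y²) · ((y⁵)⁻²)) / ((z⁻¹)⁻²)) · ((z⁻¹)⁻²)    [power of a power]
= ((y⁻⁸ · ((y⁵)⁻²)) / ((z⁻¹)⁻²)) · ((z⁻¹)⁻²)    [product of powers]
= ((y⁻⁸ · y⁻¹⁰) / ((z⁻¹)⁻²)) · ((z⁻¹)⁻²)    [power of a power]
= (y⁻¹⁸ / ((z⁻¹)⁻²)) · ((z⁻¹)⁻²)    [product of powers]
= (y⁻¹⁸ / z²) · ((z⁻¹)⁻²)    [power of a power]
= (y⁻¹⁸ / z²) · z²    [power of a power]
= y⁻¹⁸    [quotient of powers]

y⁻¹⁸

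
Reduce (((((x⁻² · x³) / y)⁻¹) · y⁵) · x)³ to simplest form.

(((((x⁻² · x³) / y)⁻¹) · y⁵) · x)³
= (((((x⁻² · x³) / y)⁻¹) · y⁵)³) · (x³)    [power of a product]
= (((((x⁻² · x³) / y)⁻¹)³) · ((y⁵)³)) · (x³)    [power of a product]
= ((((x⁻² · x³) / y)⁻³) · ((y⁵)³)) · (x³)    [power of a power]
= ((((x⁻² · x³)⁻³) / (y⁻³)) · ((y⁵)³)) · (x³)    [power of a quotient]
= (((((x⁻²)⁻³) · ((x³)⁻³)) / (y⁻³)) · ((y⁵)³)) · (x³)    [power of a product]
= (((x⁶ · ((x³)⁻³)) / (y⁻³)) · ((y⁵)³)) · (x³)    [power of a power]
= (((x⁶ · x⁻⁹) / (y⁻³)) · ((y⁵)³)) · (x³)    [power of a power]
= ((x⁻³ / (y⁻³)) · ((y⁵)³)) · (x³)    [product of powers]
= ((x⁻³ / y⁻³) · y¹⁵) · (x³)    [power of a power]
= y¹⁸    [quotient of powers; product of powers]

y¹⁸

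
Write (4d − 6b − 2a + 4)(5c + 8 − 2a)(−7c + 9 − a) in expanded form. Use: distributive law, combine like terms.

−140c^2d − 44cd + 36acd + 288d − 104ad + 8a^2d + 210bc^2 + 66bc − 54abc − 432b + 156ab − 12a^2b + 70ac^2 + 58ac − 18a^2c − 248a + 60a^2 − 4a^3 − 140c^2 − 44c + 288

(4d − 6b − 2a + 4)(5c + 8 − 2a)(−7c + 9 − a)
= (20cd + 32d − 8ad − 30bc − 48b + 12ab − 10ac − 16a + 4a^2 + 20c + 32 − 8a)(−7c + 9 − a)    [distributive law]
= (20cd + 32d − 8ad − 30bc − 48b + 12ab − 10ac − 24a + 4a^2 + 20c + 32)(−7c + 9 − a)    [combine like terms]
= −140c^2d + 180cd − 20acd − 224cd + 288d − 32ad + 56acd − 72ad + 8a^2d + 210bc^2 − 270bc + 30abc + 336bc − 432b + 48ab − 84abc + 108ab − 12a^2b + 70ac^2 − 90ac + 10a^2c + 168ac − 216a + 24a^2 − 28a^2c + 36a^2 − 4a^3 − 140c^2 + 180c − 20ac − 224c + 288 − 32a    [distributive law]
= −140c^2d − 44cd + 36acd + 288d − 104ad + 8a^2d + 210bc^2 + 66bc − 54abc − 432b + 156ab − 12a^2b + 70ac^2 + 58ac − 18a^2c − 248a + 60a^2 − 4a^3 − 140c^2 − 44c + 288    [combine like terms]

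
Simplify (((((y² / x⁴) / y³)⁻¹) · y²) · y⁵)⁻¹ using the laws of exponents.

x⁻⁴·y⁻⁸

(((((y² / x⁴) / y³)⁻¹) · y²) · y⁵)⁻¹
= (((((y² / x⁴) / y³)⁻¹) · y²)⁻¹) · ((y⁵)⁻¹)    [power of a product]
= (((((y² / x⁴) / y³)⁻¹)⁻¹) · ((y²)⁻¹)) · ((y⁵)⁻¹)    [power of a product]
= ((((y² / x⁴) / y³)¹) · ((y²)⁻¹)) · ((y⁵)⁻¹)    [power of a power]
= ((((y² / x⁴)¹) / ((y³)¹)) · ((y²)⁻¹)) · ((y⁵)⁻¹)    [power of a quotient]
= (((((y²)¹) / ((x⁴)¹)) / ((y³)¹)) · ((y²)⁻¹)) · ((y⁵)⁻¹)    [power of a quotient]
= (((y² / ((x⁴)¹)) / ((y³)¹)) · ((y²)⁻¹)) · ((y⁵)⁻¹)    [power of a power]
= (((y² / x⁴) / ((y³)¹)) · ((y²)⁻¹)) · ((y⁵)⁻¹)    [power of a power]
= (((y² / x⁴) / y³) · ((y²)⁻¹)) · ((y⁵)⁻¹)    [power of a power]
= (((y² / x⁴) / y³) · y⁻²) · ((y⁵)⁻¹)    [power of a power]
= (((y² / x⁴) / y³) · y⁻²) · y⁻⁵    [power of a power]
= x⁻⁴·y⁻⁸    [quotient of powers; product of powers]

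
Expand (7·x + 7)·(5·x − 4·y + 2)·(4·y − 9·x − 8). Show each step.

392·x^2·y − 315·x^3 − 721·x^2 − 112·x·y^2 + 672·x·y − 518·x − 112·y^2 + 280·y − 112

(7·x + 7)·(5·x − 4·y + 2)·(4·y − 9·x − 8)
= (35·x^2 − 28·x·y + 14·x + 35·x − 28·y + 14)·(4·y − 9·x − 8)    [distributive law]
= (35·x^2 − 28·x·y + 49·x − 28·y + 14)·(4·y − 9·x − 8)    [combine like terms]
= 140·x^2·y − 315·x^3 − 280·x^2 − 112·x·y^2 + 252·x^2·y + 224·x·y + 196·x·y − 441·x^2 − 392·x − 112·y^2 + 252·x·y + 224·y + 56·y − 126·x − 112    [distributive law]
= 392·x^2·y − 315·x^3 − 721·x^2 − 112·x·y^2 + 672·x·y − 518·x − 112·y^2 + 280·y − 112    [combine like terms]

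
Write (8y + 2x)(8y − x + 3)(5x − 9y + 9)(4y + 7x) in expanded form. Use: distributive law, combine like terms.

−3040xy³ + 1968x²y² − 2304y⁴ + 1440y³ + 3072xy² + 366x³y + 1014x²y + 864y² + 1728xy − 70x⁴ + 84x³ + 378x²

(8y + 2x)(8y − x + 3)(5x − 9y + 9)(4y + 7x)
= (64y² − 8xy + 24y + 16xy − 2x² + 6x)(5x − 9y + 9)(4y + 7x)    [distributive law]
= (64y² + 8xy + 24y − 2x² + 6x)(5x − 9y + 9)(4y + 7x)    [combine like terms]
= (320xy² − 576y³ + 576y² + 40x²y − 72xy² + 72xy + 120xy − 216y² + 216y − 10x³ + 18x²y − 18x² + 30x² − 54xy + 54x)(4y + 7x)    [distributive law]
= (248xy² − 576y³ + 360y² + 58x²y + 138xy + 216y − 10x³ + 12x² + 54x)(4y + 7x)    [combine like terms]
= 992xy³ + 1736x²y² − 2304y⁴ − 4032xy³ + 1440y³ + 2520xy² + 232x²y² + 406x³y + 552xy² + 966x²y + 864y² + 1512xy − 40x³y − 70x⁴ + 48x²y + 84x³ + 216xy + 378x²    [distributive law]
= −3040xy³ + 1968x²y² − 2304y⁴ + 1440y³ + 3072xy² + 366x³y + 1014x²y + 864y² + 1728xy − 70x⁴ + 84x³ + 378x²    [combine like terms]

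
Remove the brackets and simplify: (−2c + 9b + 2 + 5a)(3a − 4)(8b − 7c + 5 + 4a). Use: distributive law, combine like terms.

−237abc + 42ac^2 + 100ac − 129a^2c + 316bc − 56c^2 + 96c + 216ab^2 − 121ab + 228a^2b − 288b^2 − 244b − 102a + 19a^2 − 40 + 60a^3

(−2c + 9b + 2 + 5a)(3a − 4)(8b − 7c + 5 + 4a)
= (−6ac + 8c + 27ab − 36b + 6a − 8 + 15a^2 − 20a)(8b − 7c + 5 + 4a)    [distributive law]
= (−6ac + 8c + 27ab − 36b − 14a − 8 + 15a^2)(8b − 7c + 5 + 4a)    [combine like terms]
= −48abc + 42ac^2 − 30ac − 24a^2c + 64bc − 56c^2 + 40c + 32ac + 216ab^2 − 189abc + 135ab + 108a^2b − 288b^2 + 252bc − 180b − 144ab − 112ab + 98ac − 70a − 56a^2 − 64b + 56c − 40 − 32a + 120a^2b − 105a^2c + 75a^2 + 60a^3    [distributive law]
= −237abc + 42ac^2 + 100ac − 129a^2c + 316bc − 56c^2 + 96c + 216ab^2 − 121ab + 228a^2b − 288b^2 − 244b − 102a + 19a^2 − 40 + 60a^3    [combine like terms]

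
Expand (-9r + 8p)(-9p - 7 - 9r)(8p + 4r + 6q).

(-9r + 8p)(-9p - 7 - 9r)(8p + 4r + 6q)
= (81pr + 63r + 81r² - 72p² - 56p - 72pr)(8p + 4r + 6q)    [distributive law]
= (9pr + 63r + 81r² - 72p² - 56p)(8p + 4r + 6q)    [combine like terms]
= 72p²r + 36pr² + 54pqr + 504pr + 252r² + 378qr + 648pr² + 324r³ + 486qr² - 576p³ - 288p²r - 432p²q - 448p² - 224pr - 336pq    [distributive law]
= -216p²r + 684pr² + 54pqr + 280pr + 252r² + 378qr + 324r³ + 486qr² - 576p³ - 432p²q - 448p² - 336pq    [combine like terms]

-216p²r + 684pr² + 54pqr + 280pr + 252r² + 378qr + 324r³ + 486qr² - 576p³ - 432p²q - 448p² - 336pq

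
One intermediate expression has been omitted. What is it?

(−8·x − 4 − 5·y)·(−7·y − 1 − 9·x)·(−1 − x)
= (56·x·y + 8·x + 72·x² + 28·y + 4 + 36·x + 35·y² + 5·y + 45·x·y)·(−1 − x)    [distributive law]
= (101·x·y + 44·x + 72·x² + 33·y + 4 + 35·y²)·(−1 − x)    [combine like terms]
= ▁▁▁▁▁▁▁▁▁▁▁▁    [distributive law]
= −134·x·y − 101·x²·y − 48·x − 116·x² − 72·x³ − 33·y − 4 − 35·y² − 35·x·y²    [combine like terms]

After distributive law, the bracketed line is:

−101·x·y − 101·x²·y − 44·x − 44·x² − 72·x² − 72·x³ − 33·y − 33·x·y − 4 − 4·x − 35·y² − 35·x·y²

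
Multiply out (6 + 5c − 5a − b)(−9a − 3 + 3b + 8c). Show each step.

−39a − 18 + 21b + 33c − 85ac + 7bc + 40c² + 45a² − 6ab − 3b²

(6 + 5c − 5a − b)(−9a − 3 + 3b + 8c)
= −54a − 18 + 18b + 48c − 45ac − 15c + 15bc + 40c² + 45a² + 15a − 15ab − 40ac + 9ab + 3b − 3b² − 8bc    [distributive law]
= −39a − 18 + 21b + 33c − 85ac + 7bc + 40c² + 45a² − 6ab − 3b²    [combine like terms]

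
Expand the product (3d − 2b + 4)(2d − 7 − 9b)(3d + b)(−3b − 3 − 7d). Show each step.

555bd³ + 219d³ − 126d⁴ + 100b²d² + 931bd² + 705d² + 322b²d + 685bd − 195b³d + 12b³ + 150b² − 54b⁴ + 252d + 84b

(3d − 2b + 4)(2d − 7 − 9b)(3d + b)(−3b − 3 − 7d)
= (6d² − 21d − 27bd − 4bd + 14b + 18b² + 8d − 28 − 36b)(3d + b)(−3b − 3 − 7d)    [distributive law]
= (6d² − 13d − 31bd − 22b + 18b² − 28)(3d + b)(−3b − 3 − 7d)    [combine like terms]
= (18d³ + 6bd² − 39d² − 13bd − 93bd² − 31b²d − 66bd − 22b² + 54b²d + 18b³ − 84d − 28b)(−3b − 3 − 7d)    [distributive law]
= (18d³ − 87bd² − 39d² − 79bd + 23b²d − 22b² + 18b³ − 84d − 28b)(−3b − 3 − 7d)    [combine like terms]
= −54bd³ − 54d³ − 126d⁴ + 261b²d² + 261bd² + 609bd³ + 117bd² + 117d² + 273d³ + 237b²d + 237bd + 553bd² − 69b³d − 69b²d − 161b²d² + 66b³ + 66b² + 154b²d − 54b⁴ − 54b³ − 126b³d + 252bd + 252d + 588d² + 84b² + 84b + 196bd    [distributive law]
= 555bd³ + 219d³ − 126d⁴ + 100b²d² + 931bd² + 705d² + 322b²d + 685bd − 195b³d + 12b³ + 150b² − 54b⁴ + 252d + 84b    [combine like terms]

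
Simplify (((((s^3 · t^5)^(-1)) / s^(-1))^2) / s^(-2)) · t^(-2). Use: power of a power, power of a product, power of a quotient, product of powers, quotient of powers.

(((((s^3 · t^5)^(-1)) / s^(-1))^2) / s^(-2)) · t^(-2)
= (((((s^3 · t^5)^(-1))^2) / ((s^(-1))^2)) / s^(-2)) · t^(-2)    [power of a quotient]
= ((((s^3 · t^5)^(-2)) / ((s^(-1))^2)) / s^(-2)) · t^(-2)    [power of a power]
= (((((s^3)^(-2)) · ((t^5)^(-2))) / ((s^(-1))^2)) / s^(-2)) · t^(-2)    [power of a product]
= (((s^(-6) · ((t^5)^(-2))) / ((s^(-1))^2)) / s^(-2)) · t^(-2)    [power of a power]
= (((s^(-6) · t^(-10)) / ((s^(-1))^2)) / s^(-2)) · t^(-2)    [power of a power]
= (((s^(-6) · t^(-10)) / s^(-2)) / s^(-2)) · t^(-2)    [power of a power]
= s^(-2)t^(-12)    [quotient of powers; product of powers]

s^(-2)t^(-12)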